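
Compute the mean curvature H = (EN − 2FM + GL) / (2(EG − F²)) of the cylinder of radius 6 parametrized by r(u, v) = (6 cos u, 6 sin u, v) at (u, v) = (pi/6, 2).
H = -1/12

With E = 36, F = 0, G = 1, L = -6, M = 0, N = 0, assemble
  H = (EN − 2FM + GL) / (2(EG − F²)) = -1/12.
At (u, v) = (pi/6, 2): H = -1/12.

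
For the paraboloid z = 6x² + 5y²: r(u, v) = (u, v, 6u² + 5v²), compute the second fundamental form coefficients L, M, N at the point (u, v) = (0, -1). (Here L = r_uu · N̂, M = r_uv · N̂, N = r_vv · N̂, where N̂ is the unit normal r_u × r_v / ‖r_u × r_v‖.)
L = 12*sqrt(101)/101;  M = 0;  N = 10*sqrt(101)/101

Compute the unit normal N̂(u, v) = (-12*u/sqrt(144*u^2 + 100*v^2 + 1), -10*v/sqrt(144*u^2 + 100*v^2 + 1), 1/sqrt(144*u^2 + 100*v^2 + 1)), and the second partials r_uu, r_uv, r_vv. Take dot products:
  L(u, v) = r_uu · N̂ = 12/sqrt(144*u^2 + 100*v^2 + 1),
  M(u, v) = r_uv · N̂ = 0,
  N(u, v) = r_vv · N̂ = 10/sqrt(144*u^2 + 100*v^2 + 1).
Evaluating at (u, v) = (0, -1):
  L = 12*sqrt(101)/101, M = 0, N = 10*sqrt(101)/101.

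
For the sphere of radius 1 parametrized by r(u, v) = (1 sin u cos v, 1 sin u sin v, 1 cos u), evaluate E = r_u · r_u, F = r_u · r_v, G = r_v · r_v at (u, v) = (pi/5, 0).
E = 1;  F = 0;  G = 5/8 - sqrt(5)/8

Partials: r_u = (cos(u)*cos(v), sin(v)*cos(u), -sin(u)), r_v = (-sin(u)*sin(v), sin(u)*cos(v), 0). As functions of (u, v):
  E = r_u · r_u = 1,
  F = r_u · r_v = 0,
  G = r_v · r_v = sin(u)^2.
Evaluating at (u, v) = (pi/5, 0): E = 1, F = 0, G = 5/8 - sqrt(5)/8.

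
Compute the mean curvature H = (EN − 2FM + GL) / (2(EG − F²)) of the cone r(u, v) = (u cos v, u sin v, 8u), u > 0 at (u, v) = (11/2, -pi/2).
H = 8*sqrt(65)/715

With E = 65, F = 0, G = u^2, L = 0, M = 0, N = 8*sqrt(65)*u^2/(65*Abs(u)), assemble
  H = (EN − 2FM + GL) / (2(EG − F²)) = 4*sqrt(65)/(65*Abs(u)).
At (u, v) = (11/2, -pi/2): H = 8*sqrt(65)/715.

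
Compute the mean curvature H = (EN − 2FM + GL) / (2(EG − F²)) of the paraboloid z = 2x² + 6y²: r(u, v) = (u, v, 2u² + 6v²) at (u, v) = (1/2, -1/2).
H = 104*sqrt(41)/1681

With E = 16*u^2 + 1, F = 48*u*v, G = 144*v^2 + 1, L = 4/sqrt(16*u^2 + 144*v^2 + 1), M = 0, N = 12/sqrt(16*u^2 + 144*v^2 + 1), assemble
  H = (EN − 2FM + GL) / (2(EG − F²)) = 8*(12*u^2 + 36*v^2 + 1)/(16*u^2 + 144*v^2 + 1)^(3/2).
At (u, v) = (1/2, -1/2): H = 104*sqrt(41)/1681.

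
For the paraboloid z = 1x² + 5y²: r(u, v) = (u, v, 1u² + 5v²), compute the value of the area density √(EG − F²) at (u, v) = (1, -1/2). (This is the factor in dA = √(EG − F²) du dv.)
√(EG − F²)|_{(1, -1/2)} = sqrt(30)

E = 4*u^2 + 1, F = 20*u*v, G = 100*v^2 + 1, so EG − F² = 4*u^2 + 100*v^2 + 1. Taking the positive square root: √(EG − F²) = sqrt(4*u^2 + 100*v^2 + 1). At (u, v) = (1, -1/2): sqrt(30).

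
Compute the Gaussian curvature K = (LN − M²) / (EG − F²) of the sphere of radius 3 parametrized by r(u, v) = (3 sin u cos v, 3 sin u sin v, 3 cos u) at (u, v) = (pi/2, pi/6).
K = 1/9

Coefficients of the first fundamental form: E = 9, F = 0, G = 9*sin(u)^2.
Coefficients of the second fundamental form: L = -3*sin(u)/Abs(sin(u)), M = 0, N = -3*sin(u)^3/Abs(sin(u)).
Assemble K = (LN − M²)/(EG − F²) = 1/9. At (u, v) = (pi/2, pi/6): K = 1/9.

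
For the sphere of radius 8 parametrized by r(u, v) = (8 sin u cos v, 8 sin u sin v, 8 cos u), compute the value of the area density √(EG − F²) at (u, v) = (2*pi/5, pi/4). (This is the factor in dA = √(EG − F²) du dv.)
√(EG − F²)|_{(2*pi/5, pi/4)} = 16*sqrt(2*sqrt(5) + 10)

E = 64, F = 0, G = 64*sin(u)^2, so EG − F² = 4096*sin(u)^2. Taking the positive square root: √(EG − F²) = 64*Abs(sin(u)). At (u, v) = (2*pi/5, pi/4): 16*sqrt(2*sqrt(5) + 10).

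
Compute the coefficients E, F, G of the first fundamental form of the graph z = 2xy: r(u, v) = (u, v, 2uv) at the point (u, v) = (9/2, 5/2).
E = 26;  F = 45;  G = 82

Partials: r_u = (1, 0, 2*v), r_v = (0, 1, 2*u). As functions of (u, v):
  E = r_u · r_u = 4*v^2 + 1,
  F = r_u · r_v = 4*u*v,
  G = r_v · r_v = 4*u^2 + 1.
Evaluating at (u, v) = (9/2, 5/2): E = 26, F = 45, G = 82.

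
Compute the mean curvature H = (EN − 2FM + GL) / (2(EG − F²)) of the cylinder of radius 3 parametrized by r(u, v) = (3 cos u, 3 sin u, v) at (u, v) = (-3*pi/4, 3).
H = -1/6

With E = 9, F = 0, G = 1, L = -3, M = 0, N = 0, assemble
  H = (EN − 2FM + GL) / (2(EG − F²)) = -1/6.
At (u, v) = (-3*pi/4, 3): H = -1/6.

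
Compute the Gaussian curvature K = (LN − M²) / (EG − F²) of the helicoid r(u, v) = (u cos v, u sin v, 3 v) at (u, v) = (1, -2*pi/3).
K = -9/100

Coefficients of the first fundamental form: E = 1, F = 0, G = u^2 + 9.
Coefficients of the second fundamental form: L = 0, M = -3/sqrt(u^2 + 9), N = 0.
Assemble K = (LN − M²)/(EG − F²) = -9/(u^2 + 9)^2. At (u, v) = (1, -2*pi/3): K = -9/100.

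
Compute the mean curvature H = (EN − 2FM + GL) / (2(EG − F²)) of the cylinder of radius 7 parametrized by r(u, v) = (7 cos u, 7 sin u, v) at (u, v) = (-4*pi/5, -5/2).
H = -1/14

With E = 49, F = 0, G = 1, L = -7, M = 0, N = 0, assemble
  H = (EN − 2FM + GL) / (2(EG − F²)) = -1/14.
At (u, v) = (-4*pi/5, -5/2): H = -1/14.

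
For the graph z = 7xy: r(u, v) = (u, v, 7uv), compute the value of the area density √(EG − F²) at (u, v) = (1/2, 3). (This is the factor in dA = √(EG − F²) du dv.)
√(EG − F²)|_{(1/2, 3)} = sqrt(1817)/2

E = 49*v^2 + 1, F = 49*u*v, G = 49*u^2 + 1, so EG − F² = 49*u^2 + 49*v^2 + 1. Taking the positive square root: √(EG − F²) = sqrt(49*u^2 + 49*v^2 + 1). At (u, v) = (1/2, 3): sqrt(1817)/2.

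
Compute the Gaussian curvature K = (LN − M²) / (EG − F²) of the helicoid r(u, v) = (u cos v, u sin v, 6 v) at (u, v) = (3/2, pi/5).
K = -64/2601

Coefficients of the first fundamental form: E = 1, F = 0, G = u^2 + 36.
Coefficients of the second fundamental form: L = 0, M = -6/sqrt(u^2 + 36), N = 0.
Assemble K = (LN − M²)/(EG − F²) = -36/(u^2 + 36)^2. At (u, v) = (3/2, pi/5): K = -64/2601.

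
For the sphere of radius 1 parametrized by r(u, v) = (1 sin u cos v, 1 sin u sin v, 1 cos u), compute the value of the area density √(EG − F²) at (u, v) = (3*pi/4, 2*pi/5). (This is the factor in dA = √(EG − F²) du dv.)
√(EG − F²)|_{(3*pi/4, 2*pi/5)} = sqrt(2)/2

E = 1, F = 0, G = sin(u)^2, so EG − F² = sin(u)^2. Taking the positive square root: √(EG − F²) = Abs(sin(u)). At (u, v) = (3*pi/4, 2*pi/5): sqrt(2)/2.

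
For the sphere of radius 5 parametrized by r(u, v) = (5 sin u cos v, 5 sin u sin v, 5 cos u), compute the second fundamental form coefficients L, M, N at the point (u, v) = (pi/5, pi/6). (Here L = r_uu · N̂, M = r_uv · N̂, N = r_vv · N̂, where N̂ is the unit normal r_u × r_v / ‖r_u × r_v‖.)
L = -5;  M = 0;  N = -25/8 + 5*sqrt(5)/8

Compute the unit normal N̂(u, v) = (sin(u)^2*cos(v)/Abs(sin(u)), sin(u)^2*sin(v)/Abs(sin(u)), sin(2*u)/(2*Abs(sin(u)))), and the second partials r_uu, r_uv, r_vv. Take dot products:
  L(u, v) = r_uu · N̂ = -5*sin(u)/Abs(sin(u)),
  M(u, v) = r_uv · N̂ = 0,
  N(u, v) = r_vv · N̂ = -5*sin(u)^3/Abs(sin(u)).
Evaluating at (u, v) = (pi/5, pi/6):
  L = -5, M = 0, N = -25/8 + 5*sqrt(5)/8.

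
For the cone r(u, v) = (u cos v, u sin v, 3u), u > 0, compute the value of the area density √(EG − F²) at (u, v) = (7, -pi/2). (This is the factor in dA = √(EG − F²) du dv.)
√(EG − F²)|_{(7, -pi/2)} = 7*sqrt(10)

E = 10, F = 0, G = u^2, so EG − F² = 10*u^2. Taking the positive square root: √(EG − F²) = sqrt(10)*Abs(u). At (u, v) = (7, -pi/2): 7*sqrt(10).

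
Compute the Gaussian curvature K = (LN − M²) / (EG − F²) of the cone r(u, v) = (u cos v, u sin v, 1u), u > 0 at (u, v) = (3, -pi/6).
K = 0

Coefficients of the first fundamental form: E = 2, F = 0, G = u^2.
Coefficients of the second fundamental form: L = 0, M = 0, N = sqrt(2)*u^2/(2*Abs(u)).
Assemble K = (LN − M²)/(EG − F²) = 0. At (u, v) = (3, -pi/6): K = 0.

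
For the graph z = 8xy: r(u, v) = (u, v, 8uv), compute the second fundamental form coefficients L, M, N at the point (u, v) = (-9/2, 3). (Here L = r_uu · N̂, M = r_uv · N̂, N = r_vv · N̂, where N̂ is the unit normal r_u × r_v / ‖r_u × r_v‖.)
L = 0;  M = 8*sqrt(1873)/1873;  N = 0

Compute the unit normal N̂(u, v) = (-8*v/sqrt(64*u^2 + 64*v^2 + 1), -8*u/sqrt(64*u^2 + 64*v^2 + 1), 1/sqrt(64*u^2 + 64*v^2 + 1)), and the second partials r_uu, r_uv, r_vv. Take dot products:
  L(u, v) = r_uu · N̂ = 0,
  M(u, v) = r_uv · N̂ = 8/sqrt(64*u^2 + 64*v^2 + 1),
  N(u, v) = r_vv · N̂ = 0.
Evaluating at (u, v) = (-9/2, 3):
  L = 0, M = 8*sqrt(1873)/1873, N = 0.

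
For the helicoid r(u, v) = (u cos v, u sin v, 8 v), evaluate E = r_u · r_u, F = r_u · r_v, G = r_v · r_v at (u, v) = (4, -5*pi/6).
E = 1;  F = 0;  G = 80

Partials: r_u = (cos(v), sin(v), 0), r_v = (-u*sin(v), u*cos(v), 8). As functions of (u, v):
  E = r_u · r_u = 1,
  F = r_u · r_v = 0,
  G = r_v · r_v = u^2 + 64.
Evaluating at (u, v) = (4, -5*pi/6): E = 1, F = 0, G = 80.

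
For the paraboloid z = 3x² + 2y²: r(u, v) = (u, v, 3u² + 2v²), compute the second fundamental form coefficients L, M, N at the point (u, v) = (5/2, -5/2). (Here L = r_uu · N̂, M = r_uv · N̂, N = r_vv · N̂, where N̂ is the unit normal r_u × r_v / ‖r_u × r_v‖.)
L = 3*sqrt(326)/163;  M = 0;  N = 2*sqrt(326)/163

Compute the unit normal N̂(u, v) = (-6*u/sqrt(36*u^2 + 16*v^2 + 1), -4*v/sqrt(36*u^2 + 16*v^2 + 1), 1/sqrt(36*u^2 + 16*v^2 + 1)), and the second partials r_uu, r_uv, r_vv. Take dot products:
  L(u, v) = r_uu · N̂ = 6/sqrt(36*u^2 + 16*v^2 + 1),
  M(u, v) = r_uv · N̂ = 0,
  N(u, v) = r_vv · N̂ = 4/sqrt(36*u^2 + 16*v^2 + 1).
Evaluating at (u, v) = (5/2, -5/2):
  L = 3*sqrt(326)/163, M = 0, N = 2*sqrt(326)/163.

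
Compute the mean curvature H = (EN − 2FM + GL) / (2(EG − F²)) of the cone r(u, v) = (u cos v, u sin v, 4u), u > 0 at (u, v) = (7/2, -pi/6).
H = 4*sqrt(17)/119

With E = 17, F = 0, G = u^2, L = 0, M = 0, N = 4*sqrt(17)*u^2/(17*Abs(u)), assemble
  H = (EN − 2FM + GL) / (2(EG − F²)) = 2*sqrt(17)/(17*Abs(u)).
At (u, v) = (7/2, -pi/6): H = 4*sqrt(17)/119.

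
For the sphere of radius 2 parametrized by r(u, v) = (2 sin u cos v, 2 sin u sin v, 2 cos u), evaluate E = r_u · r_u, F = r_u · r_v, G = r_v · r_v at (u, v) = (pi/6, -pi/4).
E = 4;  F = 0;  G = 1

Partials: r_u = (2*cos(u)*cos(v), 2*sin(v)*cos(u), -2*sin(u)), r_v = (-2*sin(u)*sin(v), 2*sin(u)*cos(v), 0). As functions of (u, v):
  E = r_u · r_u = 4,
  F = r_u · r_v = 0,
  G = r_v · r_v = 4*sin(u)^2.
Evaluating at (u, v) = (pi/6, -pi/4): E = 4, F = 0, G = 1.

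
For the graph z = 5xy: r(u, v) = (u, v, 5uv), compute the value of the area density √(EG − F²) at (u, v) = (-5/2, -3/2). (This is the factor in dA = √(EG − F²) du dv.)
√(EG − F²)|_{(-5/2, -3/2)} = sqrt(854)/2

E = 25*v^2 + 1, F = 25*u*v, G = 25*u^2 + 1, so EG − F² = 25*u^2 + 25*v^2 + 1. Taking the positive square root: √(EG − F²) = sqrt(25*u^2 + 25*v^2 + 1). At (u, v) = (-5/2, -3/2): sqrt(854)/2.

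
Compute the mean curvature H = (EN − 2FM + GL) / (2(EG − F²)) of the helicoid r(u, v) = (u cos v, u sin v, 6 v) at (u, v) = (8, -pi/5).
H = 0

With E = 1, F = 0, G = u^2 + 36, L = 0, M = -6/sqrt(u^2 + 36), N = 0, assemble
  H = (EN − 2FM + GL) / (2(EG − F²)) = 0.
At (u, v) = (8, -pi/5): H = 0.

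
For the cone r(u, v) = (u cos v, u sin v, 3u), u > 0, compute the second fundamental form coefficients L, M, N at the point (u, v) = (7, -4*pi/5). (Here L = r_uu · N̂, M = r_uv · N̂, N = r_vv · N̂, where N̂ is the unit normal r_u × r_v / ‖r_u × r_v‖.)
L = 0;  M = 0;  N = 21*sqrt(10)/10

Compute the unit normal N̂(u, v) = (-3*sqrt(10)*u*cos(v)/(10*Abs(u)), -3*sqrt(10)*u*sin(v)/(10*Abs(u)), sqrt(10)*u/(10*Abs(u))), and the second partials r_uu, r_uv, r_vv. Take dot products:
  L(u, v) = r_uu · N̂ = 0,
  M(u, v) = r_uv · N̂ = 0,
  N(u, v) = r_vv · N̂ = 3*sqrt(10)*u^2/(10*Abs(u)).
Evaluating at (u, v) = (7, -4*pi/5):
  L = 0, M = 0, N = 21*sqrt(10)/10.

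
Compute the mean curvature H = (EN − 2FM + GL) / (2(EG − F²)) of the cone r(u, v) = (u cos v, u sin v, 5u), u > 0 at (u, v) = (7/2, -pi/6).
H = 5*sqrt(26)/182

With E = 26, F = 0, G = u^2, L = 0, M = 0, N = 5*sqrt(26)*u^2/(26*Abs(u)), assemble
  H = (EN − 2FM + GL) / (2(EG − F²)) = 5*sqrt(26)/(52*Abs(u)).
At (u, v) = (7/2, -pi/6): H = 5*sqrt(26)/182.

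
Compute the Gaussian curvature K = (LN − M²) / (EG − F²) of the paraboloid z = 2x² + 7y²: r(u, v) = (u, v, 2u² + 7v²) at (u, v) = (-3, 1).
K = 56/116281

Coefficients of the first fundamental form: E = 16*u^2 + 1, F = 56*u*v, G = 196*v^2 + 1.
Coefficients of the second fundamental form: L = 4/sqrt(16*u^2 + 196*v^2 + 1), M = 0, N = 14/sqrt(16*u^2 + 196*v^2 + 1).
Assemble K = (LN − M²)/(EG − F²) = 56/(256*u^4 + 6272*u^2*v^2 + 32*u^2 + 38416*v^4 + 392*v^2 + 1). At (u, v) = (-3, 1): K = 56/116281.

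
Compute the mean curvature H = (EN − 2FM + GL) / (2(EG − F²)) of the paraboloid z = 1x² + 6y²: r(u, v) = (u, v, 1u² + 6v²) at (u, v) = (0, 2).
H = 583*sqrt(577)/332929

With E = 4*u^2 + 1, F = 24*u*v, G = 144*v^2 + 1, L = 2/sqrt(4*u^2 + 144*v^2 + 1), M = 0, N = 12/sqrt(4*u^2 + 144*v^2 + 1), assemble
  H = (EN − 2FM + GL) / (2(EG − F²)) = (24*u^2 + 144*v^2 + 7)/(4*u^2 + 144*v^2 + 1)^(3/2).
At (u, v) = (0, 2): H = 583*sqrt(577)/332929.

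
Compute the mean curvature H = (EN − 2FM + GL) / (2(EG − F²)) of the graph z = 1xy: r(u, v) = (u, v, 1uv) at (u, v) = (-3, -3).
H = -9*sqrt(19)/361

With E = v^2 + 1, F = u*v, G = u^2 + 1, L = 0, M = 1/sqrt(u^2 + v^2 + 1), N = 0, assemble
  H = (EN − 2FM + GL) / (2(EG − F²)) = -u*v/(u^2 + v^2 + 1)^(3/2).
At (u, v) = (-3, -3): H = -9*sqrt(19)/361.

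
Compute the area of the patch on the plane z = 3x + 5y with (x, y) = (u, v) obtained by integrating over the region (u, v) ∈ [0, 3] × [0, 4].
Area = 12*sqrt(35)

Area = ∫∫ √(EG − F²) du dv with √(EG − F²) = sqrt(35). Integrating over [0, 3] × [0, 4] gives 12*sqrt(35).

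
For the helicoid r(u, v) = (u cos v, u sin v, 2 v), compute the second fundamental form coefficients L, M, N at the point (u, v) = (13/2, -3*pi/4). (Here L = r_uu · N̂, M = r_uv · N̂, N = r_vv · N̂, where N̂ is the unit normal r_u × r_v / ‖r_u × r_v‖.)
L = 0;  M = -4*sqrt(185)/185;  N = 0

Compute the unit normal N̂(u, v) = (2*sin(v)/sqrt(u^2 + 4), -2*cos(v)/sqrt(u^2 + 4), u/sqrt(u^2 + 4)), and the second partials r_uu, r_uv, r_vv. Take dot products:
  L(u, v) = r_uu · N̂ = 0,
  M(u, v) = r_uv · N̂ = -2/sqrt(u^2 + 4),
  N(u, v) = r_vv · N̂ = 0.
Evaluating at (u, v) = (13/2, -3*pi/4):
  L = 0, M = -4*sqrt(185)/185, N = 0.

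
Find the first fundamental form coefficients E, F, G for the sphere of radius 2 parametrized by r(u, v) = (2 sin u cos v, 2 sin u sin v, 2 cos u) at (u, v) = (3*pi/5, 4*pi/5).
E = 4;  F = 0;  G = sqrt(5)/2 + 5/2

Partials: r_u = (2*cos(u)*cos(v), 2*sin(v)*cos(u), -2*sin(u)), r_v = (-2*sin(u)*sin(v), 2*sin(u)*cos(v), 0). As functions of (u, v):
  E = r_u · r_u = 4,
  F = r_u · r_v = 0,
  G = r_v · r_v = 4*sin(u)^2.
Evaluating at (u, v) = (3*pi/5, 4*pi/5): E = 4, F = 0, G = sqrt(5)/2 + 5/2.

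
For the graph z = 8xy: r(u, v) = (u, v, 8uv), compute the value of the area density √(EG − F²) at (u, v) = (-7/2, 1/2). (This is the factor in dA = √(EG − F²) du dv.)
√(EG − F²)|_{(-7/2, 1/2)} = 3*sqrt(89)

E = 64*v^2 + 1, F = 64*u*v, G = 64*u^2 + 1, so EG − F² = 64*u^2 + 64*v^2 + 1. Taking the positive square root: √(EG − F²) = sqrt(64*u^2 + 64*v^2 + 1). At (u, v) = (-7/2, 1/2): 3*sqrt(89).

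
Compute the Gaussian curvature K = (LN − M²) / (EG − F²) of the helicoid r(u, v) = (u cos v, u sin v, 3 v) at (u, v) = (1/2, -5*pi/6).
K = -144/1369

Coefficients of the first fundamental form: E = 1, F = 0, G = u^2 + 9.
Coefficients of the second fundamental form: L = 0, M = -3/sqrt(u^2 + 9), N = 0.
Assemble K = (LN − M²)/(EG − F²) = -9/(u^2 + 9)^2. At (u, v) = (1/2, -5*pi/6): K = -144/1369.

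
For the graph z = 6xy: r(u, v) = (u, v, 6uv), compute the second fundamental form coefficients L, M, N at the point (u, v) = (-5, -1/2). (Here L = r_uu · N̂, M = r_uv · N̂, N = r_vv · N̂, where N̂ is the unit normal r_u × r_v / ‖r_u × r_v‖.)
L = 0;  M = 3*sqrt(910)/455;  N = 0

Compute the unit normal N̂(u, v) = (-6*v/sqrt(36*u^2 + 36*v^2 + 1), -6*u/sqrt(36*u^2 + 36*v^2 + 1), 1/sqrt(36*u^2 + 36*v^2 + 1)), and the second partials r_uu, r_uv, r_vv. Take dot products:
  L(u, v) = r_uu · N̂ = 0,
  M(u, v) = r_uv · N̂ = 6/sqrt(36*u^2 + 36*v^2 + 1),
  N(u, v) = r_vv · N̂ = 0.
Evaluating at (u, v) = (-5, -1/2):
  L = 0, M = 3*sqrt(910)/455, N = 0.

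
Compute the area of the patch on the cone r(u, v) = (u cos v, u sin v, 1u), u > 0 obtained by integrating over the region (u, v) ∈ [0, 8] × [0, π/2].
Area = 16*sqrt(2)*pi

Area = ∫∫ √(EG − F²) du dv with √(EG − F²) = sqrt(2)*Abs(u). Integrating over [0, 8] × [0, π/2] gives 16*sqrt(2)*pi.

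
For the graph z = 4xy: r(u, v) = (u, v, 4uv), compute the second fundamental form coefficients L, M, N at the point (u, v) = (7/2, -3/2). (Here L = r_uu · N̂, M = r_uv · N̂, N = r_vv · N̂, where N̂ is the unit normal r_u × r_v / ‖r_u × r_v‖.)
L = 0;  M = 4*sqrt(233)/233;  N = 0

Compute the unit normal N̂(u, v) = (-4*v/sqrt(16*u^2 + 16*v^2 + 1), -4*u/sqrt(16*u^2 + 16*v^2 + 1), 1/sqrt(16*u^2 + 16*v^2 + 1)), and the second partials r_uu, r_uv, r_vv. Take dot products:
  L(u, v) = r_uu · N̂ = 0,
  M(u, v) = r_uv · N̂ = 4/sqrt(16*u^2 + 16*v^2 + 1),
  N(u, v) = r_vv · N̂ = 0.
Evaluating at (u, v) = (7/2, -3/2):
  L = 0, M = 4*sqrt(233)/233, N = 0.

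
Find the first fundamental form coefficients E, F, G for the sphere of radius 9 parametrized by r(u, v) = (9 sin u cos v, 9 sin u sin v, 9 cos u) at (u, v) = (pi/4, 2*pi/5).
E = 81;  F = 0;  G = 81/2

Partials: r_u = (9*cos(u)*cos(v), 9*sin(v)*cos(u), -9*sin(u)), r_v = (-9*sin(u)*sin(v), 9*sin(u)*cos(v), 0). As functions of (u, v):
  E = r_u · r_u = 81,
  F = r_u · r_v = 0,
  G = r_v · r_v = 81*sin(u)^2.
Evaluating at (u, v) = (pi/4, 2*pi/5): E = 81, F = 0, G = 81/2.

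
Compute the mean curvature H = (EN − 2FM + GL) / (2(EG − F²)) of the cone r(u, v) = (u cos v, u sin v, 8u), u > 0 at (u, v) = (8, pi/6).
H = sqrt(65)/130

With E = 65, F = 0, G = u^2, L = 0, M = 0, N = 8*sqrt(65)*u^2/(65*Abs(u)), assemble
  H = (EN − 2FM + GL) / (2(EG − F²)) = 4*sqrt(65)/(65*Abs(u)).
At (u, v) = (8, pi/6): H = sqrt(65)/130.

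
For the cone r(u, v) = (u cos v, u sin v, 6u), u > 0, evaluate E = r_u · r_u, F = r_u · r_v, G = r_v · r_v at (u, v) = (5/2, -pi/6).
E = 37;  F = 0;  G = 25/4

Partials: r_u = (cos(v), sin(v), 6), r_v = (-u*sin(v), u*cos(v), 0). As functions of (u, v):
  E = r_u · r_u = 37,
  F = r_u · r_v = 0,
  G = r_v · r_v = u^2.
Evaluating at (u, v) = (5/2, -pi/6): E = 37, F = 0, G = 25/4.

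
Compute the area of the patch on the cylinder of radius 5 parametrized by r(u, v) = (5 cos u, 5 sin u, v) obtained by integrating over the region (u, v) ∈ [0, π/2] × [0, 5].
Area = 25*pi/2

Area = ∫∫ √(EG − F²) du dv with √(EG − F²) = 5. Integrating over [0, π/2] × [0, 5] gives 25*pi/2.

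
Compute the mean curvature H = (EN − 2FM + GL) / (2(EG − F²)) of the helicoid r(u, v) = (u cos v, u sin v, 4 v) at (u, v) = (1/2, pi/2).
H = 0

With E = 1, F = 0, G = u^2 + 16, L = 0, M = -4/sqrt(u^2 + 16), N = 0, assemble
  H = (EN − 2FM + GL) / (2(EG − F²)) = 0.
At (u, v) = (1/2, pi/2): H = 0.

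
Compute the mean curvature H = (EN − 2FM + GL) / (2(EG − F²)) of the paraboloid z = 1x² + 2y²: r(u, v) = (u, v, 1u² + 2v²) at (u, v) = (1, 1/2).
H = 5/9

With E = 4*u^2 + 1, F = 8*u*v, G = 16*v^2 + 1, L = 2/sqrt(4*u^2 + 16*v^2 + 1), M = 0, N = 4/sqrt(4*u^2 + 16*v^2 + 1), assemble
  H = (EN − 2FM + GL) / (2(EG − F²)) = (8*u^2 + 16*v^2 + 3)/(4*u^2 + 16*v^2 + 1)^(3/2).
At (u, v) = (1, 1/2): H = 5/9.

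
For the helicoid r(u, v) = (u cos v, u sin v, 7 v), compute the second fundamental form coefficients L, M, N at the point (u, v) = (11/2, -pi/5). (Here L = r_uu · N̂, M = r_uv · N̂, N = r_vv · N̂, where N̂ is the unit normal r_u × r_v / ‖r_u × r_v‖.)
L = 0;  M = -14*sqrt(317)/317;  N = 0

Compute the unit normal N̂(u, v) = (7*sin(v)/sqrt(u^2 + 49), -7*cos(v)/sqrt(u^2 + 49), u/sqrt(u^2 + 49)), and the second partials r_uu, r_uv, r_vv. Take dot products:
  L(u, v) = r_uu · N̂ = 0,
  M(u, v) = r_uv · N̂ = -7/sqrt(u^2 + 49),
  N(u, v) = r_vv · N̂ = 0.
Evaluating at (u, v) = (11/2, -pi/5):
  L = 0, M = -14*sqrt(317)/317, N = 0.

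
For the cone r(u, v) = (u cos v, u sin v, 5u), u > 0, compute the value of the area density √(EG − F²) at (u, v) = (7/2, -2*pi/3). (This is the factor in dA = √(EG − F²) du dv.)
√(EG − F²)|_{(7/2, -2*pi/3)} = 7*sqrt(26)/2

E = 26, F = 0, G = u^2, so EG − F² = 26*u^2. Taking the positive square root: √(EG − F²) = sqrt(26)*Abs(u). At (u, v) = (7/2, -2*pi/3): 7*sqrt(26)/2.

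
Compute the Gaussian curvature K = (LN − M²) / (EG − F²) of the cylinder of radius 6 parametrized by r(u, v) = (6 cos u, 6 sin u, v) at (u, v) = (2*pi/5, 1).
K = 0

Coefficients of the first fundamental form: E = 36, F = 0, G = 1.
Coefficients of the second fundamental form: L = -6, M = 0, N = 0.
Assemble K = (LN − M²)/(EG − F²) = 0. At (u, v) = (2*pi/5, 1): K = 0.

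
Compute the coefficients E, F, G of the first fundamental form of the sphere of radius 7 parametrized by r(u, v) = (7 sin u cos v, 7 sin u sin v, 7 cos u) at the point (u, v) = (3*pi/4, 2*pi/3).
E = 49;  F = 0;  G = 49/2

Partials: r_u = (7*cos(u)*cos(v), 7*sin(v)*cos(u), -7*sin(u)), r_v = (-7*sin(u)*sin(v), 7*sin(u)*cos(v), 0). As functions of (u, v):
  E = r_u · r_u = 49,
  F = r_u · r_v = 0,
  G = r_v · r_v = 49*sin(u)^2.
Evaluating at (u, v) = (3*pi/4, 2*pi/3): E = 49, F = 0, G = 49/2.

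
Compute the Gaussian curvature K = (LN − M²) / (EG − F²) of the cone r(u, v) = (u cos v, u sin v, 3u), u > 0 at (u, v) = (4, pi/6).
K = 0

Coefficients of the first fundamental form: E = 10, F = 0, G = u^2.
Coefficients of the second fundamental form: L = 0, M = 0, N = 3*sqrt(10)*u^2/(10*Abs(u)).
Assemble K = (LN − M²)/(EG − F²) = 0. At (u, v) = (4, pi/6): K = 0.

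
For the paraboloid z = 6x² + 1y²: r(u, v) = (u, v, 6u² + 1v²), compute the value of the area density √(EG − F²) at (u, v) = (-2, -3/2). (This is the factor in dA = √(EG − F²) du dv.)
√(EG − F²)|_{(-2, -3/2)} = sqrt(586)

E = 144*u^2 + 1, F = 24*u*v, G = 4*v^2 + 1, so EG − F² = 144*u^2 + 4*v^2 + 1. Taking the positive square root: √(EG − F²) = sqrt(144*u^2 + 4*v^2 + 1). At (u, v) = (-2, -3/2): sqrt(586).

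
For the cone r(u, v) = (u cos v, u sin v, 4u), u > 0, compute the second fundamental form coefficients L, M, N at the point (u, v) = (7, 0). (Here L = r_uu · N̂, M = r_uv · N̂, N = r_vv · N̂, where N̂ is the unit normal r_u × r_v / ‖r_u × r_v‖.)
L = 0;  M = 0;  N = 28*sqrt(17)/17

Compute the unit normal N̂(u, v) = (-4*sqrt(17)*u*cos(v)/(17*Abs(u)), -4*sqrt(17)*u*sin(v)/(17*Abs(u)), sqrt(17)*u/(17*Abs(u))), and the second partials r_uu, r_uv, r_vv. Take dot products:
  L(u, v) = r_uu · N̂ = 0,
  M(u, v) = r_uv · N̂ = 0,
  N(u, v) = r_vv · N̂ = 4*sqrt(17)*u^2/(17*Abs(u)).
Evaluating at (u, v) = (7, 0):
  L = 0, M = 0, N = 28*sqrt(17)/17.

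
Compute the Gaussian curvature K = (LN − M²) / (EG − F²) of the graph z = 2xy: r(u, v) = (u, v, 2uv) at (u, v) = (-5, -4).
K = -4/27225

Coefficients of the first fundamental form: E = 4*v^2 + 1, F = 4*u*v, G = 4*u^2 + 1.
Coefficients of the second fundamental form: L = 0, M = 2/sqrt(4*u^2 + 4*v^2 + 1), N = 0.
Assemble K = (LN − M²)/(EG − F²) = -4/(16*u^4 + 32*u^2*v^2 + 8*u^2 + 16*v^4 + 8*v^2 + 1). At (u, v) = (-5, -4): K = -4/27225.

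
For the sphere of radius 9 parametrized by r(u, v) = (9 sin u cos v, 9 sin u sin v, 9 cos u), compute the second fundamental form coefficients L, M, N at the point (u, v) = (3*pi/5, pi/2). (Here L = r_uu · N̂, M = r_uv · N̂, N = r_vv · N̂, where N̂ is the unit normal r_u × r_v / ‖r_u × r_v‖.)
L = -9;  M = 0;  N = -45/8 - 9*sqrt(5)/8

Compute the unit normal N̂(u, v) = (sin(u)^2*cos(v)/Abs(sin(u)), sin(u)^2*sin(v)/Abs(sin(u)), sin(2*u)/(2*Abs(sin(u)))), and the second partials r_uu, r_uv, r_vv. Take dot products:
  L(u, v) = r_uu · N̂ = -9*sin(u)/Abs(sin(u)),
  M(u, v) = r_uv · N̂ = 0,
  N(u, v) = r_vv · N̂ = -9*sin(u)^3/Abs(sin(u)).
Evaluating at (u, v) = (3*pi/5, pi/2):
  L = -9, M = 0, N = -45/8 - 9*sqrt(5)/8.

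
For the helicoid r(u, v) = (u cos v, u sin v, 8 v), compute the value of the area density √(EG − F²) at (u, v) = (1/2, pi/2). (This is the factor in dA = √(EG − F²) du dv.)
√(EG − F²)|_{(1/2, pi/2)} = sqrt(257)/2

E = 1, F = 0, G = u^2 + 64, so EG − F² = u^2 + 64. Taking the positive square root: √(EG − F²) = sqrt(u^2 + 64). At (u, v) = (1/2, pi/2): sqrt(257)/2.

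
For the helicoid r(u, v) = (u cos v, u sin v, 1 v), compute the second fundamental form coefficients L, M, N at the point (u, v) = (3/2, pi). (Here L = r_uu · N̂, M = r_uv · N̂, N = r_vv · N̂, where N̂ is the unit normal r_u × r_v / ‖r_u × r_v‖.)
L = 0;  M = -2*sqrt(13)/13;  N = 0

Compute the unit normal N̂(u, v) = (sin(v)/sqrt(u^2 + 1), -cos(v)/sqrt(u^2 + 1), u/sqrt(u^2 + 1)), and the second partials r_uu, r_uv, r_vv. Take dot products:
  L(u, v) = r_uu · N̂ = 0,
  M(u, v) = r_uv · N̂ = -1/sqrt(u^2 + 1),
  N(u, v) = r_vv · N̂ = 0.
Evaluating at (u, v) = (3/2, pi):
  L = 0, M = -2*sqrt(13)/13, N = 0.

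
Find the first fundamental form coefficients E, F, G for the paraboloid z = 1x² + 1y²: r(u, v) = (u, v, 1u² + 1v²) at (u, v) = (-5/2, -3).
E = 26;  F = 30;  G = 37

Partials: r_u = (1, 0, 2*u), r_v = (0, 1, 2*v). As functions of (u, v):
  E = r_u · r_u = 4*u^2 + 1,
  F = r_u · r_v = 4*u*v,
  G = r_v · r_v = 4*v^2 + 1.
Evaluating at (u, v) = (-5/2, -3): E = 26, F = 30, G = 37.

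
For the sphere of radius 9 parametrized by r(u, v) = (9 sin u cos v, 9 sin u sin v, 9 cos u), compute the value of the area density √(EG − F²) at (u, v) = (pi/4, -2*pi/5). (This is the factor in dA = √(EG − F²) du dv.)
√(EG − F²)|_{(pi/4, -2*pi/5)} = 81*sqrt(2)/2

E = 81, F = 0, G = 81*sin(u)^2, so EG − F² = 6561*sin(u)^2. Taking the positive square root: √(EG − F²) = 81*Abs(sin(u)). At (u, v) = (pi/4, -2*pi/5): 81*sqrt(2)/2.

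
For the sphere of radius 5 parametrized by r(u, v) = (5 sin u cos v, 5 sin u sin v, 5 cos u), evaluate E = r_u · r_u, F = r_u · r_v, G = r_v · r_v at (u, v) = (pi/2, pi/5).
E = 25;  F = 0;  G = 25

Partials: r_u = (5*cos(u)*cos(v), 5*sin(v)*cos(u), -5*sin(u)), r_v = (-5*sin(u)*sin(v), 5*sin(u)*cos(v), 0). As functions of (u, v):
  E = r_u · r_u = 25,
  F = r_u · r_v = 0,
  G = r_v · r_v = 25*sin(u)^2.
Evaluating at (u, v) = (pi/2, pi/5): E = 25, F = 0, G = 25.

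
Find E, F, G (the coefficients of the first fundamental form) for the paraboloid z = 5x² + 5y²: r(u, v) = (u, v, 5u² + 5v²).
E = 100*u^2 + 1;  F = 100*u*v;  G = 100*v^2 + 1

Compute partials: r_u = (1, 0, 10*u), r_v = (0, 1, 10*v). Then
  E = r_u · r_u = 100*u^2 + 1,
  F = r_u · r_v = 100*u*v,
  G = r_v · r_v = 100*v^2 + 1.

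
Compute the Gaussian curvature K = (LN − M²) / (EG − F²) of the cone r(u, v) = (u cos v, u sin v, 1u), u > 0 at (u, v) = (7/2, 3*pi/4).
K = 0

Coefficients of the first fundamental form: E = 2, F = 0, G = u^2.
Coefficients of the second fundamental form: L = 0, M = 0, N = sqrt(2)*u^2/(2*Abs(u)).
Assemble K = (LN − M²)/(EG − F²) = 0. At (u, v) = (7/2, 3*pi/4): K = 0.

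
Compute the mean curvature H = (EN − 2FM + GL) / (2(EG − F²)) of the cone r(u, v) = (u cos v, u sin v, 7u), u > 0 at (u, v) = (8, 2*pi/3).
H = 7*sqrt(2)/160

With E = 50, F = 0, G = u^2, L = 0, M = 0, N = 7*sqrt(2)*u^2/(10*Abs(u)), assemble
  H = (EN − 2FM + GL) / (2(EG − F²)) = 7*sqrt(2)/(20*Abs(u)).
At (u, v) = (8, 2*pi/3): H = 7*sqrt(2)/160.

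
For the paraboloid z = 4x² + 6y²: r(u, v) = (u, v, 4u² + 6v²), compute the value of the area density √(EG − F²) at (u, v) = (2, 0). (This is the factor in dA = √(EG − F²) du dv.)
√(EG − F²)|_{(2, 0)} = sqrt(257)

E = 64*u^2 + 1, F = 96*u*v, G = 144*v^2 + 1, so EG − F² = 64*u^2 + 144*v^2 + 1. Taking the positive square root: √(EG − F²) = sqrt(64*u^2 + 144*v^2 + 1). At (u, v) = (2, 0): sqrt(257).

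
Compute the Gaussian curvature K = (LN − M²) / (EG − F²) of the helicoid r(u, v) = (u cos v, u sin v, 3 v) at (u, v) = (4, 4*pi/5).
K = -9/625

Coefficients of the first fundamental form: E = 1, F = 0, G = u^2 + 9.
Coefficients of the second fundamental form: L = 0, M = -3/sqrt(u^2 + 9), N = 0.
Assemble K = (LN − M²)/(EG − F²) = -9/(u^2 + 9)^2. At (u, v) = (4, 4*pi/5): K = -9/625.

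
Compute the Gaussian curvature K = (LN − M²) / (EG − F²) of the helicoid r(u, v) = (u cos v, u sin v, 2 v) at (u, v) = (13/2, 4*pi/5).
K = -64/34225

Coefficients of the first fundamental form: E = 1, F = 0, G = u^2 + 4.
Coefficients of the second fundamental form: L = 0, M = -2/sqrt(u^2 + 4), N = 0.
Assemble K = (LN − M²)/(EG − F²) = -4/(u^2 + 4)^2. At (u, v) = (13/2, 4*pi/5): K = -64/34225.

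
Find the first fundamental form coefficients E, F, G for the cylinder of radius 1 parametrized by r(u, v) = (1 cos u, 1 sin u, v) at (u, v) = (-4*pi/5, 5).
E = 1;  F = 0;  G = 1

Partials: r_u = (-sin(u), cos(u), 0), r_v = (0, 0, 1). As functions of (u, v):
  E = r_u · r_u = 1,
  F = r_u · r_v = 0,
  G = r_v · r_v = 1.
Evaluating at (u, v) = (-4*pi/5, 5): E = 1, F = 0, G = 1.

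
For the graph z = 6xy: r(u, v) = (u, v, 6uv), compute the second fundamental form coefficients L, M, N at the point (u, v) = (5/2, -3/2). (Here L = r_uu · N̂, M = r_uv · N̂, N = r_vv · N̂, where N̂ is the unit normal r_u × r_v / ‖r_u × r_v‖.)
L = 0;  M = 6*sqrt(307)/307;  N = 0

Compute the unit normal N̂(u, v) = (-6*v/sqrt(36*u^2 + 36*v^2 + 1), -6*u/sqrt(36*u^2 + 36*v^2 + 1), 1/sqrt(36*u^2 + 36*v^2 + 1)), and the second partials r_uu, r_uv, r_vv. Take dot products:
  L(u, v) = r_uu · N̂ = 0,
  M(u, v) = r_uv · N̂ = 6/sqrt(36*u^2 + 36*v^2 + 1),
  N(u, v) = r_vv · N̂ = 0.
Evaluating at (u, v) = (5/2, -3/2):
  L = 0, M = 6*sqrt(307)/307, N = 0.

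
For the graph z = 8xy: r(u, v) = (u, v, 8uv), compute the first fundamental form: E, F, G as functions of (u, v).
E = 64*v^2 + 1;  F = 64*u*v;  G = 64*u^2 + 1

Compute partials: r_u = (1, 0, 8*v), r_v = (0, 1, 8*u). Then
  E = r_u · r_u = 64*v^2 + 1,
  F = r_u · r_v = 64*u*v,
  G = r_v · r_v = 64*u^2 + 1.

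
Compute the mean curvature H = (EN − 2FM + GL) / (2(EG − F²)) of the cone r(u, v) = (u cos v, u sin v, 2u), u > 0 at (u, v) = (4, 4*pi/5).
H = sqrt(5)/20

With E = 5, F = 0, G = u^2, L = 0, M = 0, N = 2*sqrt(5)*u^2/(5*Abs(u)), assemble
  H = (EN − 2FM + GL) / (2(EG − F²)) = sqrt(5)/(5*Abs(u)).
At (u, v) = (4, 4*pi/5): H = sqrt(5)/20.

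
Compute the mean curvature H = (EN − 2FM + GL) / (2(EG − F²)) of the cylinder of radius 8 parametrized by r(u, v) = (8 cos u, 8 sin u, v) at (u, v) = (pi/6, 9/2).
H = -1/16

With E = 64, F = 0, G = 1, L = -8, M = 0, N = 0, assemble
  H = (EN − 2FM + GL) / (2(EG − F²)) = -1/16.
At (u, v) = (pi/6, 9/2): H = -1/16.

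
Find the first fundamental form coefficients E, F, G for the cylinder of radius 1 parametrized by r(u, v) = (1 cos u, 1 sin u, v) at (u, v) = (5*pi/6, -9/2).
E = 1;  F = 0;  G = 1

Partials: r_u = (-sin(u), cos(u), 0), r_v = (0, 0, 1). As functions of (u, v):
  E = r_u · r_u = 1,
  F = r_u · r_v = 0,
  G = r_v · r_v = 1.
Evaluating at (u, v) = (5*pi/6, -9/2): E = 1, F = 0, G = 1.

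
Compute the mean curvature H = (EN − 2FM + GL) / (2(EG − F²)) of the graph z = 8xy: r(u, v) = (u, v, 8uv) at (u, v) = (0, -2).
H = 0

With E = 64*v^2 + 1, F = 64*u*v, G = 64*u^2 + 1, L = 0, M = 8/sqrt(64*u^2 + 64*v^2 + 1), N = 0, assemble
  H = (EN − 2FM + GL) / (2(EG − F²)) = -512*u*v/(64*u^2 + 64*v^2 + 1)^(3/2).
At (u, v) = (0, -2): H = 0.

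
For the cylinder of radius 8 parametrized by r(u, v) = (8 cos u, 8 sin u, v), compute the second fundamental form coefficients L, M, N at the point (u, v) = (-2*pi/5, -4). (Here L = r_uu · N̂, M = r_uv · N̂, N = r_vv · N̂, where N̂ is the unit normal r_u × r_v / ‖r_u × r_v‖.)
L = -8;  M = 0;  N = 0

Compute the unit normal N̂(u, v) = (cos(u), sin(u), 0), and the second partials r_uu, r_uv, r_vv. Take dot products:
  L(u, v) = r_uu · N̂ = -8,
  M(u, v) = r_uv · N̂ = 0,
  N(u, v) = r_vv · N̂ = 0.
Evaluating at (u, v) = (-2*pi/5, -4):
  L = -8, M = 0, N = 0.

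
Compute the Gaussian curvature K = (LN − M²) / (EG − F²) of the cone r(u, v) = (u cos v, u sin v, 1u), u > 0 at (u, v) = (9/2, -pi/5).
K = 0

Coefficients of the first fundamental form: E = 2, F = 0, G = u^2.
Coefficients of the second fundamental form: L = 0, M = 0, N = sqrt(2)*u^2/(2*Abs(u)).
Assemble K = (LN − M²)/(EG − F²) = 0. At (u, v) = (9/2, -pi/5): K = 0.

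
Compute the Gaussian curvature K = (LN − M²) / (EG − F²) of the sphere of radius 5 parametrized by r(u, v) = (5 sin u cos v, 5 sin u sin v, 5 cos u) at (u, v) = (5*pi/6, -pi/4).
K = 1/25

Coefficients of the first fundamental form: E = 25, F = 0, G = 25*sin(u)^2.
Coefficients of the second fundamental form: L = -5*sin(u)/Abs(sin(u)), M = 0, N = -5*sin(u)^3/Abs(sin(u)).
Assemble K = (LN − M²)/(EG − F²) = 1/25. At (u, v) = (5*pi/6, -pi/4): K = 1/25.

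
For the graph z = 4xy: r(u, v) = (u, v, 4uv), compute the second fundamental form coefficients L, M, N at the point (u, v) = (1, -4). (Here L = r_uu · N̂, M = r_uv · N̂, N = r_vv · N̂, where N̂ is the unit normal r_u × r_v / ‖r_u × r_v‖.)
L = 0;  M = 4*sqrt(273)/273;  N = 0

Compute the unit normal N̂(u, v) = (-4*v/sqrt(16*u^2 + 16*v^2 + 1), -4*u/sqrt(16*u^2 + 16*v^2 + 1), 1/sqrt(16*u^2 + 16*v^2 + 1)), and the second partials r_uu, r_uv, r_vv. Take dot products:
  L(u, v) = r_uu · N̂ = 0,
  M(u, v) = r_uv · N̂ = 4/sqrt(16*u^2 + 16*v^2 + 1),
  N(u, v) = r_vv · N̂ = 0.
Evaluating at (u, v) = (1, -4):
  L = 0, M = 4*sqrt(273)/273, N = 0.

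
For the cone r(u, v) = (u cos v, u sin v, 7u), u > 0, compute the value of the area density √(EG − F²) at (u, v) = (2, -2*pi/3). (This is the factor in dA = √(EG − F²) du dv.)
√(EG − F²)|_{(2, -2*pi/3)} = 10*sqrt(2)

E = 50, F = 0, G = u^2, so EG − F² = 50*u^2. Taking the positive square root: √(EG − F²) = 5*sqrt(2)*Abs(u). At (u, v) = (2, -2*pi/3): 10*sqrt(2).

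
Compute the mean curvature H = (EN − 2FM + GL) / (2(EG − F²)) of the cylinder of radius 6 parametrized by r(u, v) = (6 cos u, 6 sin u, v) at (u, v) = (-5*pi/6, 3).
H = -1/12

With E = 36, F = 0, G = 1, L = -6, M = 0, N = 0, assemble
  H = (EN − 2FM + GL) / (2(EG − F²)) = -1/12.
At (u, v) = (-5*pi/6, 3): H = -1/12.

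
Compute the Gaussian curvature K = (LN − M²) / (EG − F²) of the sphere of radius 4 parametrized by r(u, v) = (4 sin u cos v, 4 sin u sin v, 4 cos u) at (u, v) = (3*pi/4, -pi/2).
K = 1/16

Coefficients of the first fundamental form: E = 16, F = 0, G = 16*sin(u)^2.
Coefficients of the second fundamental form: L = -4*sin(u)/Abs(sin(u)), M = 0, N = -4*sin(u)^3/Abs(sin(u)).
Assemble K = (LN − M²)/(EG − F²) = 1/16. At (u, v) = (3*pi/4, -pi/2): K = 1/16.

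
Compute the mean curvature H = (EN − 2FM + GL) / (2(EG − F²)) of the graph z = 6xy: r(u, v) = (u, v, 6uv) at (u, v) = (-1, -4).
H = -864*sqrt(613)/375769

With E = 36*v^2 + 1, F = 36*u*v, G = 36*u^2 + 1, L = 0, M = 6/sqrt(36*u^2 + 36*v^2 + 1), N = 0, assemble
  H = (EN − 2FM + GL) / (2(EG − F²)) = -216*u*v/(36*u^2 + 36*v^2 + 1)^(3/2).
At (u, v) = (-1, -4): H = -864*sqrt(613)/375769.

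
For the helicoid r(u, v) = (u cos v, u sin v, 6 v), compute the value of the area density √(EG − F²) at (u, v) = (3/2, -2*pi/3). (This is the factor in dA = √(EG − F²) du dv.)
√(EG − F²)|_{(3/2, -2*pi/3)} = 3*sqrt(17)/2

E = 1, F = 0, G = u^2 + 36, so EG − F² = u^2 + 36. Taking the positive square root: √(EG − F²) = sqrt(u^2 + 36). At (u, v) = (3/2, -2*pi/3): 3*sqrt(17)/2.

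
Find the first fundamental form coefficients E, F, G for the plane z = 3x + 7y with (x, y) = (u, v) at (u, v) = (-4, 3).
E = 10;  F = 21;  G = 50

Partials: r_u = (1, 0, 3), r_v = (0, 1, 7). As functions of (u, v):
  E = r_u · r_u = 10,
  F = r_u · r_v = 21,
  G = r_v · r_v = 50.
Evaluating at (u, v) = (-4, 3): E = 10, F = 21, G = 50.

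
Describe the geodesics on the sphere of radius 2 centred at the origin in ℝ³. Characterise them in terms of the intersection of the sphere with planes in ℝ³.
Geodesics on the sphere of radius 2 are great circles — circles of radius 2 obtained as the intersection of the sphere with planes through the origin (the centre of the sphere).

A curve α(t) of nonzero constant speed on the sphere of radius 2 is a geodesic iff its acceleration α̈ is everywhere normal to the surface, i.e. parallel to the radial vector α(t). Then d/dt(α × α̇) = α̇ × α̇ + α × α̈ = 0, so α × α̇ is a constant vector n ≠ 0 and α(t) · n = 0 for all t: α lies in the plane through the origin with normal n. The intersection of that plane with the sphere is a circle of radius 2 (a great circle). Conversely, a great circle traversed at constant speed has centripetal acceleration pointing at the origin, hence normal to the sphere, so every great circle is a geodesic.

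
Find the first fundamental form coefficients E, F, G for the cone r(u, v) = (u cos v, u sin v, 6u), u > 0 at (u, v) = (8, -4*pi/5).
E = 37;  F = 0;  G = 64

Partials: r_u = (cos(v), sin(v), 6), r_v = (-u*sin(v), u*cos(v), 0). As functions of (u, v):
  E = r_u · r_u = 37,
  F = r_u · r_v = 0,
  G = r_v · r_v = u^2.
Evaluating at (u, v) = (8, -4*pi/5): E = 37, F = 0, G = 64.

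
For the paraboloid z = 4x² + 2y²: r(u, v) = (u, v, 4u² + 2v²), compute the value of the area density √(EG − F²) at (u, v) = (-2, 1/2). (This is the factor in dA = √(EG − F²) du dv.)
√(EG − F²)|_{(-2, 1/2)} = 3*sqrt(29)

E = 64*u^2 + 1, F = 32*u*v, G = 16*v^2 + 1, so EG − F² = 64*u^2 + 16*v^2 + 1. Taking the positive square root: √(EG − F²) = sqrt(64*u^2 + 16*v^2 + 1). At (u, v) = (-2, 1/2): 3*sqrt(29).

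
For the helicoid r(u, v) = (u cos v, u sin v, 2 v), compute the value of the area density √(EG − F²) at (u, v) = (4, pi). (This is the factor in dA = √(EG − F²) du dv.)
√(EG − F²)|_{(4, pi)} = 2*sqrt(5)

E = 1, F = 0, G = u^2 + 4, so EG − F² = u^2 + 4. Taking the positive square root: √(EG − F²) = sqrt(u^2 + 4). At (u, v) = (4, pi): 2*sqrt(5).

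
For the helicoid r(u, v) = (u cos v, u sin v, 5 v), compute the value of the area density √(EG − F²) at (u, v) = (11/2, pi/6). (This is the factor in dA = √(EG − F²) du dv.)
√(EG − F²)|_{(11/2, pi/6)} = sqrt(221)/2

E = 1, F = 0, G = u^2 + 25, so EG − F² = u^2 + 25. Taking the positive square root: √(EG − F²) = sqrt(u^2 + 25). At (u, v) = (11/2, pi/6): sqrt(221)/2.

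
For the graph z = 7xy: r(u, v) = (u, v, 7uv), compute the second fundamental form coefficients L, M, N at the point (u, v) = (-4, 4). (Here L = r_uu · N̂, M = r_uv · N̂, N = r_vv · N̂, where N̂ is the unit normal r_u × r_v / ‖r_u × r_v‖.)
L = 0;  M = 7*sqrt(1569)/1569;  N = 0

Compute the unit normal N̂(u, v) = (-7*v/sqrt(49*u^2 + 49*v^2 + 1), -7*u/sqrt(49*u^2 + 49*v^2 + 1), 1/sqrt(49*u^2 + 49*v^2 + 1)), and the second partials r_uu, r_uv, r_vv. Take dot products:
  L(u, v) = r_uu · N̂ = 0,
  M(u, v) = r_uv · N̂ = 7/sqrt(49*u^2 + 49*v^2 + 1),
  N(u, v) = r_vv · N̂ = 0.
Evaluating at (u, v) = (-4, 4):
  L = 0, M = 7*sqrt(1569)/1569, N = 0.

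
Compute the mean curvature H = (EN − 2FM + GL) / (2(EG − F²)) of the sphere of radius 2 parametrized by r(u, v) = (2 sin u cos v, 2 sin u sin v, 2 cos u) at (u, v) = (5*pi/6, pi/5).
H = -1/2

With E = 4, F = 0, G = 4*sin(u)^2, L = -2*sin(u)/Abs(sin(u)), M = 0, N = -2*sin(u)^3/Abs(sin(u)), assemble
  H = (EN − 2FM + GL) / (2(EG − F²)) = -sin(u)/(2*Abs(sin(u))).
At (u, v) = (5*pi/6, pi/5): H = -1/2.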